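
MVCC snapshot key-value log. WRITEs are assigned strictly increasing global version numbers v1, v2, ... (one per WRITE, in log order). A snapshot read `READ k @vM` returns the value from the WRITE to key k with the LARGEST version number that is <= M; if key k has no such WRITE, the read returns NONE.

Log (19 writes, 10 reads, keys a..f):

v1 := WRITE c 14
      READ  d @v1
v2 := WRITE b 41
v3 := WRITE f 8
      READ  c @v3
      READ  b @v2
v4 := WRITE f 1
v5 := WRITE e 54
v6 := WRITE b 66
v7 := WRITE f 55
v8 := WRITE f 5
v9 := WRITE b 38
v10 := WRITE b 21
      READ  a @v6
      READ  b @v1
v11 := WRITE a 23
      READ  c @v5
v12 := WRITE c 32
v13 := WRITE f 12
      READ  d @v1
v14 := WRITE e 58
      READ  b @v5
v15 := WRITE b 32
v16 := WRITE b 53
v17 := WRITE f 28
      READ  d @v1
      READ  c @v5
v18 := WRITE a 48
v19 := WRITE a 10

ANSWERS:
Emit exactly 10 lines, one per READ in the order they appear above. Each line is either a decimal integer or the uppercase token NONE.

v1: WRITE c=14  (c history now [(1, 14)])
READ d @v1: history=[] -> no version <= 1 -> NONE
v2: WRITE b=41  (b history now [(2, 41)])
v3: WRITE f=8  (f history now [(3, 8)])
READ c @v3: history=[(1, 14)] -> pick v1 -> 14
READ b @v2: history=[(2, 41)] -> pick v2 -> 41
v4: WRITE f=1  (f history now [(3, 8), (4, 1)])
v5: WRITE e=54  (e history now [(5, 54)])
v6: WRITE b=66  (b history now [(2, 41), (6, 66)])
v7: WRITE f=55  (f history now [(3, 8), (4, 1), (7, 55)])
v8: WRITE f=5  (f history now [(3, 8), (4, 1), (7, 55), (8, 5)])
v9: WRITE b=38  (b history now [(2, 41), (6, 66), (9, 38)])
v10: WRITE b=21  (b history now [(2, 41), (6, 66), (9, 38), (10, 21)])
READ a @v6: history=[] -> no version <= 6 -> NONE
READ b @v1: history=[(2, 41), (6, 66), (9, 38), (10, 21)] -> no version <= 1 -> NONE
v11: WRITE a=23  (a history now [(11, 23)])
READ c @v5: history=[(1, 14)] -> pick v1 -> 14
v12: WRITE c=32  (c history now [(1, 14), (12, 32)])
v13: WRITE f=12  (f history now [(3, 8), (4, 1), (7, 55), (8, 5), (13, 12)])
READ d @v1: history=[] -> no version <= 1 -> NONE
v14: WRITE e=58  (e history now [(5, 54), (14, 58)])
READ b @v5: history=[(2, 41), (6, 66), (9, 38), (10, 21)] -> pick v2 -> 41
v15: WRITE b=32  (b history now [(2, 41), (6, 66), (9, 38), (10, 21), (15, 32)])
v16: WRITE b=53  (b history now [(2, 41), (6, 66), (9, 38), (10, 21), (15, 32), (16, 53)])
v17: WRITE f=28  (f history now [(3, 8), (4, 1), (7, 55), (8, 5), (13, 12), (17, 28)])
READ d @v1: history=[] -> no version <= 1 -> NONE
READ c @v5: history=[(1, 14), (12, 32)] -> pick v1 -> 14
v18: WRITE a=48  (a history now [(11, 23), (18, 48)])
v19: WRITE a=10  (a history now [(11, 23), (18, 48), (19, 10)])

Answer: NONE
14
41
NONE
NONE
14
NONE
41
NONE
14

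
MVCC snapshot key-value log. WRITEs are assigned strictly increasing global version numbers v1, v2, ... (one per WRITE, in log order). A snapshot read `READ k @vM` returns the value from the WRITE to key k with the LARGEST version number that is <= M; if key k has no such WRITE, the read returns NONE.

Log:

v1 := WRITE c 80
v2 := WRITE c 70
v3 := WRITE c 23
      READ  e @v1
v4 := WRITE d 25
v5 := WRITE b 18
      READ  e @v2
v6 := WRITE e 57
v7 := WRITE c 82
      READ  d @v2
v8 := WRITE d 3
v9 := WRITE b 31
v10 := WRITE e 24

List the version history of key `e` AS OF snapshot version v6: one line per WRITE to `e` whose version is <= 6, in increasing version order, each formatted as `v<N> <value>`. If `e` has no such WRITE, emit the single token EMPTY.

Answer: v6 57

Derivation:
Scan writes for key=e with version <= 6:
  v1 WRITE c 80 -> skip
  v2 WRITE c 70 -> skip
  v3 WRITE c 23 -> skip
  v4 WRITE d 25 -> skip
  v5 WRITE b 18 -> skip
  v6 WRITE e 57 -> keep
  v7 WRITE c 82 -> skip
  v8 WRITE d 3 -> skip
  v9 WRITE b 31 -> skip
  v10 WRITE e 24 -> drop (> snap)
Collected: [(6, 57)]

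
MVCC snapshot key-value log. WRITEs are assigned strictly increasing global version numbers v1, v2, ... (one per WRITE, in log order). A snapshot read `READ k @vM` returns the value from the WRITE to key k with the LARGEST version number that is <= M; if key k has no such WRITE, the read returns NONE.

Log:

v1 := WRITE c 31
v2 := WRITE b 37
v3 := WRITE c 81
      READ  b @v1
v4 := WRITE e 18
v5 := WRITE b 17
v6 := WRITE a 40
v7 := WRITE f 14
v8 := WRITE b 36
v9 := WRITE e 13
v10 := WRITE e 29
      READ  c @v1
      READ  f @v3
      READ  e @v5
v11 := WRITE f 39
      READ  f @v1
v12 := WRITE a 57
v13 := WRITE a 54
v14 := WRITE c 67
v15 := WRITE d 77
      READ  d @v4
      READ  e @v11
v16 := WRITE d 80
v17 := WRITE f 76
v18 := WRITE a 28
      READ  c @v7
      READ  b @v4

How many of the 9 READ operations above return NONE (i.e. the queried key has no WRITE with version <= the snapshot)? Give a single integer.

Answer: 4

Derivation:
v1: WRITE c=31  (c history now [(1, 31)])
v2: WRITE b=37  (b history now [(2, 37)])
v3: WRITE c=81  (c history now [(1, 31), (3, 81)])
READ b @v1: history=[(2, 37)] -> no version <= 1 -> NONE
v4: WRITE e=18  (e history now [(4, 18)])
v5: WRITE b=17  (b history now [(2, 37), (5, 17)])
v6: WRITE a=40  (a history now [(6, 40)])
v7: WRITE f=14  (f history now [(7, 14)])
v8: WRITE b=36  (b history now [(2, 37), (5, 17), (8, 36)])
v9: WRITE e=13  (e history now [(4, 18), (9, 13)])
v10: WRITE e=29  (e history now [(4, 18), (9, 13), (10, 29)])
READ c @v1: history=[(1, 31), (3, 81)] -> pick v1 -> 31
READ f @v3: history=[(7, 14)] -> no version <= 3 -> NONE
READ e @v5: history=[(4, 18), (9, 13), (10, 29)] -> pick v4 -> 18
v11: WRITE f=39  (f history now [(7, 14), (11, 39)])
READ f @v1: history=[(7, 14), (11, 39)] -> no version <= 1 -> NONE
v12: WRITE a=57  (a history now [(6, 40), (12, 57)])
v13: WRITE a=54  (a history now [(6, 40), (12, 57), (13, 54)])
v14: WRITE c=67  (c history now [(1, 31), (3, 81), (14, 67)])
v15: WRITE d=77  (d history now [(15, 77)])
READ d @v4: history=[(15, 77)] -> no version <= 4 -> NONE
READ e @v11: history=[(4, 18), (9, 13), (10, 29)] -> pick v10 -> 29
v16: WRITE d=80  (d history now [(15, 77), (16, 80)])
v17: WRITE f=76  (f history now [(7, 14), (11, 39), (17, 76)])
v18: WRITE a=28  (a history now [(6, 40), (12, 57), (13, 54), (18, 28)])
READ c @v7: history=[(1, 31), (3, 81), (14, 67)] -> pick v3 -> 81
READ b @v4: history=[(2, 37), (5, 17), (8, 36)] -> pick v2 -> 37
Read results in order: ['NONE', '31', 'NONE', '18', 'NONE', 'NONE', '29', '81', '37']
NONE count = 4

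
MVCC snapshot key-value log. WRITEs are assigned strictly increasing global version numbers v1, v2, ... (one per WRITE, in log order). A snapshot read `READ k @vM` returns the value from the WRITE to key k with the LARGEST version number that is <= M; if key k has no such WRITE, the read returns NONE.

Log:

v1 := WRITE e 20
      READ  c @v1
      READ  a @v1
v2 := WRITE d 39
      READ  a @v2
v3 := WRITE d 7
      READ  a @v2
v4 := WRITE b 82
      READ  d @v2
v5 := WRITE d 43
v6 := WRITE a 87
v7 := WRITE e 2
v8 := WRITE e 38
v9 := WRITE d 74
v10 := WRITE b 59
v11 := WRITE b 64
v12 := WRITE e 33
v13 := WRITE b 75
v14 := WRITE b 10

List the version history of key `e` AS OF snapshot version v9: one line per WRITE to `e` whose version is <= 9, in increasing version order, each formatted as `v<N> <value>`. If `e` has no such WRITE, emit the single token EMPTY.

Answer: v1 20
v7 2
v8 38

Derivation:
Scan writes for key=e with version <= 9:
  v1 WRITE e 20 -> keep
  v2 WRITE d 39 -> skip
  v3 WRITE d 7 -> skip
  v4 WRITE b 82 -> skip
  v5 WRITE d 43 -> skip
  v6 WRITE a 87 -> skip
  v7 WRITE e 2 -> keep
  v8 WRITE e 38 -> keep
  v9 WRITE d 74 -> skip
  v10 WRITE b 59 -> skip
  v11 WRITE b 64 -> skip
  v12 WRITE e 33 -> drop (> snap)
  v13 WRITE b 75 -> skip
  v14 WRITE b 10 -> skip
Collected: [(1, 20), (7, 2), (8, 38)]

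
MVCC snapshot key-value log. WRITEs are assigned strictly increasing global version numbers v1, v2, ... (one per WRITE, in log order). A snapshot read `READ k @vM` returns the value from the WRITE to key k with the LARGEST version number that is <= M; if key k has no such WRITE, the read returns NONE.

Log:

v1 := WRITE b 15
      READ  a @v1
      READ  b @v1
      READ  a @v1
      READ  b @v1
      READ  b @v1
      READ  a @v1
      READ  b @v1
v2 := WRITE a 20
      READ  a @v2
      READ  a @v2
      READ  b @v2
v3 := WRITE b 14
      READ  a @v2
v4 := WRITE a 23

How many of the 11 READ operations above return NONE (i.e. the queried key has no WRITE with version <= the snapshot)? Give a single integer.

Answer: 3

Derivation:
v1: WRITE b=15  (b history now [(1, 15)])
READ a @v1: history=[] -> no version <= 1 -> NONE
READ b @v1: history=[(1, 15)] -> pick v1 -> 15
READ a @v1: history=[] -> no version <= 1 -> NONE
READ b @v1: history=[(1, 15)] -> pick v1 -> 15
READ b @v1: history=[(1, 15)] -> pick v1 -> 15
READ a @v1: history=[] -> no version <= 1 -> NONE
READ b @v1: history=[(1, 15)] -> pick v1 -> 15
v2: WRITE a=20  (a history now [(2, 20)])
READ a @v2: history=[(2, 20)] -> pick v2 -> 20
READ a @v2: history=[(2, 20)] -> pick v2 -> 20
READ b @v2: history=[(1, 15)] -> pick v1 -> 15
v3: WRITE b=14  (b history now [(1, 15), (3, 14)])
READ a @v2: history=[(2, 20)] -> pick v2 -> 20
v4: WRITE a=23  (a history now [(2, 20), (4, 23)])
Read results in order: ['NONE', '15', 'NONE', '15', '15', 'NONE', '15', '20', '20', '15', '20']
NONE count = 3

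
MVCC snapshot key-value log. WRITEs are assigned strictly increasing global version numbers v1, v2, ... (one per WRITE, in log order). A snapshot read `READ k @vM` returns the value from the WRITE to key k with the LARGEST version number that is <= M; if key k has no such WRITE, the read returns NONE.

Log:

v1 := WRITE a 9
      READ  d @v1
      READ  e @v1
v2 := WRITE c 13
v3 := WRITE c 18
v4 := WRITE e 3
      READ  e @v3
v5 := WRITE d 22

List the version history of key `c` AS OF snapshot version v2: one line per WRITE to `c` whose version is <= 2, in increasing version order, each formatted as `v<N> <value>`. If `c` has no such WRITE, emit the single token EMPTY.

Scan writes for key=c with version <= 2:
  v1 WRITE a 9 -> skip
  v2 WRITE c 13 -> keep
  v3 WRITE c 18 -> drop (> snap)
  v4 WRITE e 3 -> skip
  v5 WRITE d 22 -> skip
Collected: [(2, 13)]

Answer: v2 13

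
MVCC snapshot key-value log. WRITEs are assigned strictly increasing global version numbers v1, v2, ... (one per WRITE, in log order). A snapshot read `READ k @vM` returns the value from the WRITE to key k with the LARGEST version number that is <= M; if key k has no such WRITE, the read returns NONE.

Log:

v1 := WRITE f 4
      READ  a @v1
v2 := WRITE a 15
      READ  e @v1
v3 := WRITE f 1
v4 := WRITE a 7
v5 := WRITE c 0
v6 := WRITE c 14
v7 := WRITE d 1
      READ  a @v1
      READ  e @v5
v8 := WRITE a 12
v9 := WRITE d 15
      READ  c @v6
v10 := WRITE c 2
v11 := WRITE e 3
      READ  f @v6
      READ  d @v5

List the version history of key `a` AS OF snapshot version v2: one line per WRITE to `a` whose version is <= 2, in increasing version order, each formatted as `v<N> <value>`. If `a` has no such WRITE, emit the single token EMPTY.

Answer: v2 15

Derivation:
Scan writes for key=a with version <= 2:
  v1 WRITE f 4 -> skip
  v2 WRITE a 15 -> keep
  v3 WRITE f 1 -> skip
  v4 WRITE a 7 -> drop (> snap)
  v5 WRITE c 0 -> skip
  v6 WRITE c 14 -> skip
  v7 WRITE d 1 -> skip
  v8 WRITE a 12 -> drop (> snap)
  v9 WRITE d 15 -> skip
  v10 WRITE c 2 -> skip
  v11 WRITE e 3 -> skip
Collected: [(2, 15)]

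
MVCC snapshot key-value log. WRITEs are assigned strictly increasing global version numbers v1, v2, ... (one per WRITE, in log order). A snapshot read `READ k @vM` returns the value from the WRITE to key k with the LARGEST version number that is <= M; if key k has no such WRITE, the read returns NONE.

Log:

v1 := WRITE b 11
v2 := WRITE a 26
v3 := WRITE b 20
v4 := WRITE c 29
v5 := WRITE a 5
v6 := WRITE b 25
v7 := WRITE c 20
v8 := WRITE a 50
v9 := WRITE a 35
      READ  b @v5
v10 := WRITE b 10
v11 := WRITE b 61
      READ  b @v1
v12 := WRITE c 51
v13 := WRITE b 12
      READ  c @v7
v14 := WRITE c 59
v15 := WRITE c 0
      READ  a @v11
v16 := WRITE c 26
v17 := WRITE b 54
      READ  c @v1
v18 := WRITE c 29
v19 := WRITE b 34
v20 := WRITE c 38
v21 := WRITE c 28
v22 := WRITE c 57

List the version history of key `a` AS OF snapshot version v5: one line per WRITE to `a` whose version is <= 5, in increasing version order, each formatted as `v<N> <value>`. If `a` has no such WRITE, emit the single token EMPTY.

Scan writes for key=a with version <= 5:
  v1 WRITE b 11 -> skip
  v2 WRITE a 26 -> keep
  v3 WRITE b 20 -> skip
  v4 WRITE c 29 -> skip
  v5 WRITE a 5 -> keep
  v6 WRITE b 25 -> skip
  v7 WRITE c 20 -> skip
  v8 WRITE a 50 -> drop (> snap)
  v9 WRITE a 35 -> drop (> snap)
  v10 WRITE b 10 -> skip
  v11 WRITE b 61 -> skip
  v12 WRITE c 51 -> skip
  v13 WRITE b 12 -> skip
  v14 WRITE c 59 -> skip
  v15 WRITE c 0 -> skip
  v16 WRITE c 26 -> skip
  v17 WRITE b 54 -> skip
  v18 WRITE c 29 -> skip
  v19 WRITE b 34 -> skip
  v20 WRITE c 38 -> skip
  v21 WRITE c 28 -> skip
  v22 WRITE c 57 -> skip
Collected: [(2, 26), (5, 5)]

Answer: v2 26
v5 5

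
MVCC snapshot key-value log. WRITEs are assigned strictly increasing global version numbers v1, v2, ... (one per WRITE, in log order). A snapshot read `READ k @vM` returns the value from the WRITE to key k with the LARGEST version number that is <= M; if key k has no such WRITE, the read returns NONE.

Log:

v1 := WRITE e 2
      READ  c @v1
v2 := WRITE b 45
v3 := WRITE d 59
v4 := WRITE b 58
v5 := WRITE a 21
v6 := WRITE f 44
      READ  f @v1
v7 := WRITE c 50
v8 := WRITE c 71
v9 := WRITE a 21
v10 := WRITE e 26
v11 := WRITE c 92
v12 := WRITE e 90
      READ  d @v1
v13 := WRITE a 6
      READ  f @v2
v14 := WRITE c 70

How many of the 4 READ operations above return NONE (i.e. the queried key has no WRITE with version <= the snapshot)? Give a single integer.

v1: WRITE e=2  (e history now [(1, 2)])
READ c @v1: history=[] -> no version <= 1 -> NONE
v2: WRITE b=45  (b history now [(2, 45)])
v3: WRITE d=59  (d history now [(3, 59)])
v4: WRITE b=58  (b history now [(2, 45), (4, 58)])
v5: WRITE a=21  (a history now [(5, 21)])
v6: WRITE f=44  (f history now [(6, 44)])
READ f @v1: history=[(6, 44)] -> no version <= 1 -> NONE
v7: WRITE c=50  (c history now [(7, 50)])
v8: WRITE c=71  (c history now [(7, 50), (8, 71)])
v9: WRITE a=21  (a history now [(5, 21), (9, 21)])
v10: WRITE e=26  (e history now [(1, 2), (10, 26)])
v11: WRITE c=92  (c history now [(7, 50), (8, 71), (11, 92)])
v12: WRITE e=90  (e history now [(1, 2), (10, 26), (12, 90)])
READ d @v1: history=[(3, 59)] -> no version <= 1 -> NONE
v13: WRITE a=6  (a history now [(5, 21), (9, 21), (13, 6)])
READ f @v2: history=[(6, 44)] -> no version <= 2 -> NONE
v14: WRITE c=70  (c history now [(7, 50), (8, 71), (11, 92), (14, 70)])
Read results in order: ['NONE', 'NONE', 'NONE', 'NONE']
NONE count = 4

Answer: 4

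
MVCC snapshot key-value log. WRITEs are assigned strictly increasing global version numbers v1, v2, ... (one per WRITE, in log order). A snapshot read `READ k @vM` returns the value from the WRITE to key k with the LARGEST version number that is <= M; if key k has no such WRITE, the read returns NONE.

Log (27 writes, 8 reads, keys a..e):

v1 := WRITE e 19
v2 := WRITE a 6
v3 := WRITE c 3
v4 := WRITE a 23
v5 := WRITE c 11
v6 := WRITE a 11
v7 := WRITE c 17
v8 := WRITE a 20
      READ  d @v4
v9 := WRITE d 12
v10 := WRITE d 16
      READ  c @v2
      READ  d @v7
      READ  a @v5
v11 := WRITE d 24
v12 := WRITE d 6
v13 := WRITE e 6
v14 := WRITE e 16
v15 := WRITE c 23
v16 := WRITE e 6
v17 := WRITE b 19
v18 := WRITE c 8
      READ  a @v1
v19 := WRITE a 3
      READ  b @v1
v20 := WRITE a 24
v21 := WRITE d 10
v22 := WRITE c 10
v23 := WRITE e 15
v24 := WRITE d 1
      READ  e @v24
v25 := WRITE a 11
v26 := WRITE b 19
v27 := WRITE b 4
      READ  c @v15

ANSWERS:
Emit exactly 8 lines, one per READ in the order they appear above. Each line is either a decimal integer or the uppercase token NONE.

Answer: NONE
NONE
NONE
23
NONE
NONE
15
23

Derivation:
v1: WRITE e=19  (e history now [(1, 19)])
v2: WRITE a=6  (a history now [(2, 6)])
v3: WRITE c=3  (c history now [(3, 3)])
v4: WRITE a=23  (a history now [(2, 6), (4, 23)])
v5: WRITE c=11  (c history now [(3, 3), (5, 11)])
v6: WRITE a=11  (a history now [(2, 6), (4, 23), (6, 11)])
v7: WRITE c=17  (c history now [(3, 3), (5, 11), (7, 17)])
v8: WRITE a=20  (a history now [(2, 6), (4, 23), (6, 11), (8, 20)])
READ d @v4: history=[] -> no version <= 4 -> NONE
v9: WRITE d=12  (d history now [(9, 12)])
v10: WRITE d=16  (d history now [(9, 12), (10, 16)])
READ c @v2: history=[(3, 3), (5, 11), (7, 17)] -> no version <= 2 -> NONE
READ d @v7: history=[(9, 12), (10, 16)] -> no version <= 7 -> NONE
READ a @v5: history=[(2, 6), (4, 23), (6, 11), (8, 20)] -> pick v4 -> 23
v11: WRITE d=24  (d history now [(9, 12), (10, 16), (11, 24)])
v12: WRITE d=6  (d history now [(9, 12), (10, 16), (11, 24), (12, 6)])
v13: WRITE e=6  (e history now [(1, 19), (13, 6)])
v14: WRITE e=16  (e history now [(1, 19), (13, 6), (14, 16)])
v15: WRITE c=23  (c history now [(3, 3), (5, 11), (7, 17), (15, 23)])
v16: WRITE e=6  (e history now [(1, 19), (13, 6), (14, 16), (16, 6)])
v17: WRITE b=19  (b history now [(17, 19)])
v18: WRITE c=8  (c history now [(3, 3), (5, 11), (7, 17), (15, 23), (18, 8)])
READ a @v1: history=[(2, 6), (4, 23), (6, 11), (8, 20)] -> no version <= 1 -> NONE
v19: WRITE a=3  (a history now [(2, 6), (4, 23), (6, 11), (8, 20), (19, 3)])
READ b @v1: history=[(17, 19)] -> no version <= 1 -> NONE
v20: WRITE a=24  (a history now [(2, 6), (4, 23), (6, 11), (8, 20), (19, 3), (20, 24)])
v21: WRITE d=10  (d history now [(9, 12), (10, 16), (11, 24), (12, 6), (21, 10)])
v22: WRITE c=10  (c history now [(3, 3), (5, 11), (7, 17), (15, 23), (18, 8), (22, 10)])
v23: WRITE e=15  (e history now [(1, 19), (13, 6), (14, 16), (16, 6), (23, 15)])
v24: WRITE d=1  (d history now [(9, 12), (10, 16), (11, 24), (12, 6), (21, 10), (24, 1)])
READ e @v24: history=[(1, 19), (13, 6), (14, 16), (16, 6), (23, 15)] -> pick v23 -> 15
v25: WRITE a=11  (a history now [(2, 6), (4, 23), (6, 11), (8, 20), (19, 3), (20, 24), (25, 11)])
v26: WRITE b=19  (b history now [(17, 19), (26, 19)])
v27: WRITE b=4  (b history now [(17, 19), (26, 19), (27, 4)])
READ c @v15: history=[(3, 3), (5, 11), (7, 17), (15, 23), (18, 8), (22, 10)] -> pick v15 -> 23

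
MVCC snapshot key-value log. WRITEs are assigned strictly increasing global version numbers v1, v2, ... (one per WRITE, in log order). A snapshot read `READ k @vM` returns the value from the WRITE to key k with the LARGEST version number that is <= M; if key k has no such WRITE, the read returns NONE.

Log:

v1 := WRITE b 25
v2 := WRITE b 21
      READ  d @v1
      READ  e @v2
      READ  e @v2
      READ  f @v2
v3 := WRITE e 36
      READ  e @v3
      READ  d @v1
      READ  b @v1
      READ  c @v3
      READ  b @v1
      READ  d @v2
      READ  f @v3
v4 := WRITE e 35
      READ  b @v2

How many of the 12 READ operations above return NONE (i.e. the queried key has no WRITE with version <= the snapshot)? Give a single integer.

Answer: 8

Derivation:
v1: WRITE b=25  (b history now [(1, 25)])
v2: WRITE b=21  (b history now [(1, 25), (2, 21)])
READ d @v1: history=[] -> no version <= 1 -> NONE
READ e @v2: history=[] -> no version <= 2 -> NONE
READ e @v2: history=[] -> no version <= 2 -> NONE
READ f @v2: history=[] -> no version <= 2 -> NONE
v3: WRITE e=36  (e history now [(3, 36)])
READ e @v3: history=[(3, 36)] -> pick v3 -> 36
READ d @v1: history=[] -> no version <= 1 -> NONE
READ b @v1: history=[(1, 25), (2, 21)] -> pick v1 -> 25
READ c @v3: history=[] -> no version <= 3 -> NONE
READ b @v1: history=[(1, 25), (2, 21)] -> pick v1 -> 25
READ d @v2: history=[] -> no version <= 2 -> NONE
READ f @v3: history=[] -> no version <= 3 -> NONE
v4: WRITE e=35  (e history now [(3, 36), (4, 35)])
READ b @v2: history=[(1, 25), (2, 21)] -> pick v2 -> 21
Read results in order: ['NONE', 'NONE', 'NONE', 'NONE', '36', 'NONE', '25', 'NONE', '25', 'NONE', 'NONE', '21']
NONE count = 8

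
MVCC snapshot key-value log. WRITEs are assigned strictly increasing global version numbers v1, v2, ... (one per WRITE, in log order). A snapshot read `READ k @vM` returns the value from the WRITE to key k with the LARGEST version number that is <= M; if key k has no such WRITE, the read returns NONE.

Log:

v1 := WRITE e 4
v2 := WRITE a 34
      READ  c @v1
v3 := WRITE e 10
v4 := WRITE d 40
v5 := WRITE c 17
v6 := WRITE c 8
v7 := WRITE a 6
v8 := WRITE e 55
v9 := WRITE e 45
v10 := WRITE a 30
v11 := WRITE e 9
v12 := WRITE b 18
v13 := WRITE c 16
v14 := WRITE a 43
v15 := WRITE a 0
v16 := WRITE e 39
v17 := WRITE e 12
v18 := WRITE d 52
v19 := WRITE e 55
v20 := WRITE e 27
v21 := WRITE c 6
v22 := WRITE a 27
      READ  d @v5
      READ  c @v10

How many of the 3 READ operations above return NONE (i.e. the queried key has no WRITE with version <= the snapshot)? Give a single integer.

Answer: 1

Derivation:
v1: WRITE e=4  (e history now [(1, 4)])
v2: WRITE a=34  (a history now [(2, 34)])
READ c @v1: history=[] -> no version <= 1 -> NONE
v3: WRITE e=10  (e history now [(1, 4), (3, 10)])
v4: WRITE d=40  (d history now [(4, 40)])
v5: WRITE c=17  (c history now [(5, 17)])
v6: WRITE c=8  (c history now [(5, 17), (6, 8)])
v7: WRITE a=6  (a history now [(2, 34), (7, 6)])
v8: WRITE e=55  (e history now [(1, 4), (3, 10), (8, 55)])
v9: WRITE e=45  (e history now [(1, 4), (3, 10), (8, 55), (9, 45)])
v10: WRITE a=30  (a history now [(2, 34), (7, 6), (10, 30)])
v11: WRITE e=9  (e history now [(1, 4), (3, 10), (8, 55), (9, 45), (11, 9)])
v12: WRITE b=18  (b history now [(12, 18)])
v13: WRITE c=16  (c history now [(5, 17), (6, 8), (13, 16)])
v14: WRITE a=43  (a history now [(2, 34), (7, 6), (10, 30), (14, 43)])
v15: WRITE a=0  (a history now [(2, 34), (7, 6), (10, 30), (14, 43), (15, 0)])
v16: WRITE e=39  (e history now [(1, 4), (3, 10), (8, 55), (9, 45), (11, 9), (16, 39)])
v17: WRITE e=12  (e history now [(1, 4), (3, 10), (8, 55), (9, 45), (11, 9), (16, 39), (17, 12)])
v18: WRITE d=52  (d history now [(4, 40), (18, 52)])
v19: WRITE e=55  (e history now [(1, 4), (3, 10), (8, 55), (9, 45), (11, 9), (16, 39), (17, 12), (19, 55)])
v20: WRITE e=27  (e history now [(1, 4), (3, 10), (8, 55), (9, 45), (11, 9), (16, 39), (17, 12), (19, 55), (20, 27)])
v21: WRITE c=6  (c history now [(5, 17), (6, 8), (13, 16), (21, 6)])
v22: WRITE a=27  (a history now [(2, 34), (7, 6), (10, 30), (14, 43), (15, 0), (22, 27)])
READ d @v5: history=[(4, 40), (18, 52)] -> pick v4 -> 40
READ c @v10: history=[(5, 17), (6, 8), (13, 16), (21, 6)] -> pick v6 -> 8
Read results in order: ['NONE', '40', '8']
NONE count = 1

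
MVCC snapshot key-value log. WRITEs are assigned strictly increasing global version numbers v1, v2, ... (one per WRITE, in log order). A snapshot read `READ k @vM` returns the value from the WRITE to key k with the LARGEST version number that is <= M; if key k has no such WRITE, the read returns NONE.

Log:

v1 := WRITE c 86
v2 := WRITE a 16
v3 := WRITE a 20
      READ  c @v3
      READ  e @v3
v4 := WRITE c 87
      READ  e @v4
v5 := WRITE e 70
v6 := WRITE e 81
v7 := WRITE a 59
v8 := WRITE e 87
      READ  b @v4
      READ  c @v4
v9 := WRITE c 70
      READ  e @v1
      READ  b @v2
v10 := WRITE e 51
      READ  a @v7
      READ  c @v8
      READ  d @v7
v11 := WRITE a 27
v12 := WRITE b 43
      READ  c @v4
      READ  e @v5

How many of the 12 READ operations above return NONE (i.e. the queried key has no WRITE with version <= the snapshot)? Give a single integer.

v1: WRITE c=86  (c history now [(1, 86)])
v2: WRITE a=16  (a history now [(2, 16)])
v3: WRITE a=20  (a history now [(2, 16), (3, 20)])
READ c @v3: history=[(1, 86)] -> pick v1 -> 86
READ e @v3: history=[] -> no version <= 3 -> NONE
v4: WRITE c=87  (c history now [(1, 86), (4, 87)])
READ e @v4: history=[] -> no version <= 4 -> NONE
v5: WRITE e=70  (e history now [(5, 70)])
v6: WRITE e=81  (e history now [(5, 70), (6, 81)])
v7: WRITE a=59  (a history now [(2, 16), (3, 20), (7, 59)])
v8: WRITE e=87  (e history now [(5, 70), (6, 81), (8, 87)])
READ b @v4: history=[] -> no version <= 4 -> NONE
READ c @v4: history=[(1, 86), (4, 87)] -> pick v4 -> 87
v9: WRITE c=70  (c history now [(1, 86), (4, 87), (9, 70)])
READ e @v1: history=[(5, 70), (6, 81), (8, 87)] -> no version <= 1 -> NONE
READ b @v2: history=[] -> no version <= 2 -> NONE
v10: WRITE e=51  (e history now [(5, 70), (6, 81), (8, 87), (10, 51)])
READ a @v7: history=[(2, 16), (3, 20), (7, 59)] -> pick v7 -> 59
READ c @v8: history=[(1, 86), (4, 87), (9, 70)] -> pick v4 -> 87
READ d @v7: history=[] -> no version <= 7 -> NONE
v11: WRITE a=27  (a history now [(2, 16), (3, 20), (7, 59), (11, 27)])
v12: WRITE b=43  (b history now [(12, 43)])
READ c @v4: history=[(1, 86), (4, 87), (9, 70)] -> pick v4 -> 87
READ e @v5: history=[(5, 70), (6, 81), (8, 87), (10, 51)] -> pick v5 -> 70
Read results in order: ['86', 'NONE', 'NONE', 'NONE', '87', 'NONE', 'NONE', '59', '87', 'NONE', '87', '70']
NONE count = 6

Answer: 6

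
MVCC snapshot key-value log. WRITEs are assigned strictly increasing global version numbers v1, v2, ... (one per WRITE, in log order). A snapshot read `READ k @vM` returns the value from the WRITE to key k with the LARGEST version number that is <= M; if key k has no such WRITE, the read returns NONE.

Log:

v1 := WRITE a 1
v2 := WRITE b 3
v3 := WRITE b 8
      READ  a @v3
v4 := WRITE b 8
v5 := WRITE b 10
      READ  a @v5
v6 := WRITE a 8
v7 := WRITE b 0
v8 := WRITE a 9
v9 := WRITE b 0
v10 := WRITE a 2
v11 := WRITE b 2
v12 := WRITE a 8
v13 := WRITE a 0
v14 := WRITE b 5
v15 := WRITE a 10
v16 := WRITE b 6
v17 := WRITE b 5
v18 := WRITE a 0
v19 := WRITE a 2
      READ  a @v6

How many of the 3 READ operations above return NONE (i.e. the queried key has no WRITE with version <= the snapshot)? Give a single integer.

Answer: 0

Derivation:
v1: WRITE a=1  (a history now [(1, 1)])
v2: WRITE b=3  (b history now [(2, 3)])
v3: WRITE b=8  (b history now [(2, 3), (3, 8)])
READ a @v3: history=[(1, 1)] -> pick v1 -> 1
v4: WRITE b=8  (b history now [(2, 3), (3, 8), (4, 8)])
v5: WRITE b=10  (b history now [(2, 3), (3, 8), (4, 8), (5, 10)])
READ a @v5: history=[(1, 1)] -> pick v1 -> 1
v6: WRITE a=8  (a history now [(1, 1), (6, 8)])
v7: WRITE b=0  (b history now [(2, 3), (3, 8), (4, 8), (5, 10), (7, 0)])
v8: WRITE a=9  (a history now [(1, 1), (6, 8), (8, 9)])
v9: WRITE b=0  (b history now [(2, 3), (3, 8), (4, 8), (5, 10), (7, 0), (9, 0)])
v10: WRITE a=2  (a history now [(1, 1), (6, 8), (8, 9), (10, 2)])
v11: WRITE b=2  (b history now [(2, 3), (3, 8), (4, 8), (5, 10), (7, 0), (9, 0), (11, 2)])
v12: WRITE a=8  (a history now [(1, 1), (6, 8), (8, 9), (10, 2), (12, 8)])
v13: WRITE a=0  (a history now [(1, 1), (6, 8), (8, 9), (10, 2), (12, 8), (13, 0)])
v14: WRITE b=5  (b history now [(2, 3), (3, 8), (4, 8), (5, 10), (7, 0), (9, 0), (11, 2), (14, 5)])
v15: WRITE a=10  (a history now [(1, 1), (6, 8), (8, 9), (10, 2), (12, 8), (13, 0), (15, 10)])
v16: WRITE b=6  (b history now [(2, 3), (3, 8), (4, 8), (5, 10), (7, 0), (9, 0), (11, 2), (14, 5), (16, 6)])
v17: WRITE b=5  (b history now [(2, 3), (3, 8), (4, 8), (5, 10), (7, 0), (9, 0), (11, 2), (14, 5), (16, 6), (17, 5)])
v18: WRITE a=0  (a history now [(1, 1), (6, 8), (8, 9), (10, 2), (12, 8), (13, 0), (15, 10), (18, 0)])
v19: WRITE a=2  (a history now [(1, 1), (6, 8), (8, 9), (10, 2), (12, 8), (13, 0), (15, 10), (18, 0), (19, 2)])
READ a @v6: history=[(1, 1), (6, 8), (8, 9), (10, 2), (12, 8), (13, 0), (15, 10), (18, 0), (19, 2)] -> pick v6 -> 8
Read results in order: ['1', '1', '8']
NONE count = 0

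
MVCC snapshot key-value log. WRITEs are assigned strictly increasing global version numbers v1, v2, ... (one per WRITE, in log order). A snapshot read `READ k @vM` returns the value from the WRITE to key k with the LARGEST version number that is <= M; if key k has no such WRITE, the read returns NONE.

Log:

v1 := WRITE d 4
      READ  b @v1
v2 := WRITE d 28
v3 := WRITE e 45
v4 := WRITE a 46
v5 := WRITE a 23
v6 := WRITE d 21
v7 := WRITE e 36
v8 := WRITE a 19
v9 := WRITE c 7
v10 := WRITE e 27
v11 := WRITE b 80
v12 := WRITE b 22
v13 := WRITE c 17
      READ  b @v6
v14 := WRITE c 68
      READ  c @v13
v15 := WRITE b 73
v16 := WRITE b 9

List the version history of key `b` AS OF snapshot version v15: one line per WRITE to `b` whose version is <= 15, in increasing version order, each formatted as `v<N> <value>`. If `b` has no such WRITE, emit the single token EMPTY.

Scan writes for key=b with version <= 15:
  v1 WRITE d 4 -> skip
  v2 WRITE d 28 -> skip
  v3 WRITE e 45 -> skip
  v4 WRITE a 46 -> skip
  v5 WRITE a 23 -> skip
  v6 WRITE d 21 -> skip
  v7 WRITE e 36 -> skip
  v8 WRITE a 19 -> skip
  v9 WRITE c 7 -> skip
  v10 WRITE e 27 -> skip
  v11 WRITE b 80 -> keep
  v12 WRITE b 22 -> keep
  v13 WRITE c 17 -> skip
  v14 WRITE c 68 -> skip
  v15 WRITE b 73 -> keep
  v16 WRITE b 9 -> drop (> snap)
Collected: [(11, 80), (12, 22), (15, 73)]

Answer: v11 80
v12 22
v15 73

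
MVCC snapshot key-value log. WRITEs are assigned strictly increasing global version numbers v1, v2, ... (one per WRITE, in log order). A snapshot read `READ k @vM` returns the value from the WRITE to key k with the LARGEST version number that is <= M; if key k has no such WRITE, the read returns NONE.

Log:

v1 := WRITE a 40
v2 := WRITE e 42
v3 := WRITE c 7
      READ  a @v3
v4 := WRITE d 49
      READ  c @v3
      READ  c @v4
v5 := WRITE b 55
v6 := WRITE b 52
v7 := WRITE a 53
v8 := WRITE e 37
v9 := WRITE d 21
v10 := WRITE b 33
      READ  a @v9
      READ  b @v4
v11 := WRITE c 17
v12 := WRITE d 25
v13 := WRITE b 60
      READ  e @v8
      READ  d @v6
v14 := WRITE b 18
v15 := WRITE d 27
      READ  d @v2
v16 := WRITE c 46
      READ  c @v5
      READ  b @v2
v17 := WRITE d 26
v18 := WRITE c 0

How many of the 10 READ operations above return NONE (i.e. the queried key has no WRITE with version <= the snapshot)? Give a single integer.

Answer: 3

Derivation:
v1: WRITE a=40  (a history now [(1, 40)])
v2: WRITE e=42  (e history now [(2, 42)])
v3: WRITE c=7  (c history now [(3, 7)])
READ a @v3: history=[(1, 40)] -> pick v1 -> 40
v4: WRITE d=49  (d history now [(4, 49)])
READ c @v3: history=[(3, 7)] -> pick v3 -> 7
READ c @v4: history=[(3, 7)] -> pick v3 -> 7
v5: WRITE b=55  (b history now [(5, 55)])
v6: WRITE b=52  (b history now [(5, 55), (6, 52)])
v7: WRITE a=53  (a history now [(1, 40), (7, 53)])
v8: WRITE e=37  (e history now [(2, 42), (8, 37)])
v9: WRITE d=21  (d history now [(4, 49), (9, 21)])
v10: WRITE b=33  (b history now [(5, 55), (6, 52), (10, 33)])
READ a @v9: history=[(1, 40), (7, 53)] -> pick v7 -> 53
READ b @v4: history=[(5, 55), (6, 52), (10, 33)] -> no version <= 4 -> NONE
v11: WRITE c=17  (c history now [(3, 7), (11, 17)])
v12: WRITE d=25  (d history now [(4, 49), (9, 21), (12, 25)])
v13: WRITE b=60  (b history now [(5, 55), (6, 52), (10, 33), (13, 60)])
READ e @v8: history=[(2, 42), (8, 37)] -> pick v8 -> 37
READ d @v6: history=[(4, 49), (9, 21), (12, 25)] -> pick v4 -> 49
v14: WRITE b=18  (b history now [(5, 55), (6, 52), (10, 33), (13, 60), (14, 18)])
v15: WRITE d=27  (d history now [(4, 49), (9, 21), (12, 25), (15, 27)])
READ d @v2: history=[(4, 49), (9, 21), (12, 25), (15, 27)] -> no version <= 2 -> NONE
v16: WRITE c=46  (c history now [(3, 7), (11, 17), (16, 46)])
READ c @v5: history=[(3, 7), (11, 17), (16, 46)] -> pick v3 -> 7
READ b @v2: history=[(5, 55), (6, 52), (10, 33), (13, 60), (14, 18)] -> no version <= 2 -> NONE
v17: WRITE d=26  (d history now [(4, 49), (9, 21), (12, 25), (15, 27), (17, 26)])
v18: WRITE c=0  (c history now [(3, 7), (11, 17), (16, 46), (18, 0)])
Read results in order: ['40', '7', '7', '53', 'NONE', '37', '49', 'NONE', '7', 'NONE']
NONE count = 3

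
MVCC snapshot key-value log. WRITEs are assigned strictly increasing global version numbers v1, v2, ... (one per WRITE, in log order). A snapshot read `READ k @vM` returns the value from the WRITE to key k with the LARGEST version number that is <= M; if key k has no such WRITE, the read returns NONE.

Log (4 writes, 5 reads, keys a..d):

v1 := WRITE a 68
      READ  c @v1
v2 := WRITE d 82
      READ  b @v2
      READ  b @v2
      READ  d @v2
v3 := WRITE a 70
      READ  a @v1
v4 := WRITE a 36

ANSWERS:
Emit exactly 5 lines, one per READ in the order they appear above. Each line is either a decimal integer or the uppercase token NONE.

Answer: NONE
NONE
NONE
82
68

Derivation:
v1: WRITE a=68  (a history now [(1, 68)])
READ c @v1: history=[] -> no version <= 1 -> NONE
v2: WRITE d=82  (d history now [(2, 82)])
READ b @v2: history=[] -> no version <= 2 -> NONE
READ b @v2: history=[] -> no version <= 2 -> NONE
READ d @v2: history=[(2, 82)] -> pick v2 -> 82
v3: WRITE a=70  (a history now [(1, 68), (3, 70)])
READ a @v1: history=[(1, 68), (3, 70)] -> pick v1 -> 68
v4: WRITE a=36  (a history now [(1, 68), (3, 70), (4, 36)])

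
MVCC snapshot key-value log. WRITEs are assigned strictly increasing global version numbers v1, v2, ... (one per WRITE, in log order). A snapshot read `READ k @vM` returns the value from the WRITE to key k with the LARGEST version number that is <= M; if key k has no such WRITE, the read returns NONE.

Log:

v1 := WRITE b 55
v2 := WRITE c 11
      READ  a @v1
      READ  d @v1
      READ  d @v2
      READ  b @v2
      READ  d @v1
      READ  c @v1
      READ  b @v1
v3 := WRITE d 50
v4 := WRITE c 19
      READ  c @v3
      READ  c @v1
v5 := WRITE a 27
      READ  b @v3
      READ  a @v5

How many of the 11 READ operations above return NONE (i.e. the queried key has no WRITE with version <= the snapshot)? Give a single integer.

v1: WRITE b=55  (b history now [(1, 55)])
v2: WRITE c=11  (c history now [(2, 11)])
READ a @v1: history=[] -> no version <= 1 -> NONE
READ d @v1: history=[] -> no version <= 1 -> NONE
READ d @v2: history=[] -> no version <= 2 -> NONE
READ b @v2: history=[(1, 55)] -> pick v1 -> 55
READ d @v1: history=[] -> no version <= 1 -> NONE
READ c @v1: history=[(2, 11)] -> no version <= 1 -> NONE
READ b @v1: history=[(1, 55)] -> pick v1 -> 55
v3: WRITE d=50  (d history now [(3, 50)])
v4: WRITE c=19  (c history now [(2, 11), (4, 19)])
READ c @v3: history=[(2, 11), (4, 19)] -> pick v2 -> 11
READ c @v1: history=[(2, 11), (4, 19)] -> no version <= 1 -> NONE
v5: WRITE a=27  (a history now [(5, 27)])
READ b @v3: history=[(1, 55)] -> pick v1 -> 55
READ a @v5: history=[(5, 27)] -> pick v5 -> 27
Read results in order: ['NONE', 'NONE', 'NONE', '55', 'NONE', 'NONE', '55', '11', 'NONE', '55', '27']
NONE count = 6

Answer: 6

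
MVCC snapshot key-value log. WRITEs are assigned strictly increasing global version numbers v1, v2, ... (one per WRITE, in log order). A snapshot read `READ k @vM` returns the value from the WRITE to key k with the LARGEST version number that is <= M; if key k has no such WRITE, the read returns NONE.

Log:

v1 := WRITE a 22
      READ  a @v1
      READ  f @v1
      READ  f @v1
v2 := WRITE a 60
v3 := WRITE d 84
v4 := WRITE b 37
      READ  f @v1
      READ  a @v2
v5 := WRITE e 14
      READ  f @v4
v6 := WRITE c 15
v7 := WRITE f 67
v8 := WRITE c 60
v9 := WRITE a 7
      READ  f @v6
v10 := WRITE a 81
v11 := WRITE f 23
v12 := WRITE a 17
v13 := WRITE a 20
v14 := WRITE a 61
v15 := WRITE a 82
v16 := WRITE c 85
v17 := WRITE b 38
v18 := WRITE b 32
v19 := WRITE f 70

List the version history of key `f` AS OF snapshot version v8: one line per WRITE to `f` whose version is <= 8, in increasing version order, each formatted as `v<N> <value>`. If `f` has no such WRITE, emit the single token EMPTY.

Scan writes for key=f with version <= 8:
  v1 WRITE a 22 -> skip
  v2 WRITE a 60 -> skip
  v3 WRITE d 84 -> skip
  v4 WRITE b 37 -> skip
  v5 WRITE e 14 -> skip
  v6 WRITE c 15 -> skip
  v7 WRITE f 67 -> keep
  v8 WRITE c 60 -> skip
  v9 WRITE a 7 -> skip
  v10 WRITE a 81 -> skip
  v11 WRITE f 23 -> drop (> snap)
  v12 WRITE a 17 -> skip
  v13 WRITE a 20 -> skip
  v14 WRITE a 61 -> skip
  v15 WRITE a 82 -> skip
  v16 WRITE c 85 -> skip
  v17 WRITE b 38 -> skip
  v18 WRITE b 32 -> skip
  v19 WRITE f 70 -> drop (> snap)
Collected: [(7, 67)]

Answer: v7 67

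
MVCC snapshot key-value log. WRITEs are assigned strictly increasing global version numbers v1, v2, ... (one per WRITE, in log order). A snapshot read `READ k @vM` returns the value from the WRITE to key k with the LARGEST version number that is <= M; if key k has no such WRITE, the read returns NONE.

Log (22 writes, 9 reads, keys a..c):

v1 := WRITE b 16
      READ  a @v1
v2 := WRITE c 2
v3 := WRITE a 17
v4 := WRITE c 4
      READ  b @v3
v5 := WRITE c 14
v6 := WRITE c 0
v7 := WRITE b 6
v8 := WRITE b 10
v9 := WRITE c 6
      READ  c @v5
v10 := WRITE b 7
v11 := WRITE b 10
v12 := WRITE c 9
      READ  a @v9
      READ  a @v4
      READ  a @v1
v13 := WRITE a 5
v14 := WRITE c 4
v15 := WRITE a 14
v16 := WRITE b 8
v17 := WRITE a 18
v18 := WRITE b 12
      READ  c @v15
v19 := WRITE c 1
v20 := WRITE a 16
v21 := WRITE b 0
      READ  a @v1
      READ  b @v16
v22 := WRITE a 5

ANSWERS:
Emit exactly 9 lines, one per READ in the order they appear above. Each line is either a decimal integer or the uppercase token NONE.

v1: WRITE b=16  (b history now [(1, 16)])
READ a @v1: history=[] -> no version <= 1 -> NONE
v2: WRITE c=2  (c history now [(2, 2)])
v3: WRITE a=17  (a history now [(3, 17)])
v4: WRITE c=4  (c history now [(2, 2), (4, 4)])
READ b @v3: history=[(1, 16)] -> pick v1 -> 16
v5: WRITE c=14  (c history now [(2, 2), (4, 4), (5, 14)])
v6: WRITE c=0  (c history now [(2, 2), (4, 4), (5, 14), (6, 0)])
v7: WRITE b=6  (b history now [(1, 16), (7, 6)])
v8: WRITE b=10  (b history now [(1, 16), (7, 6), (8, 10)])
v9: WRITE c=6  (c history now [(2, 2), (4, 4), (5, 14), (6, 0), (9, 6)])
READ c @v5: history=[(2, 2), (4, 4), (5, 14), (6, 0), (9, 6)] -> pick v5 -> 14
v10: WRITE b=7  (b history now [(1, 16), (7, 6), (8, 10), (10, 7)])
v11: WRITE b=10  (b history now [(1, 16), (7, 6), (8, 10), (10, 7), (11, 10)])
v12: WRITE c=9  (c history now [(2, 2), (4, 4), (5, 14), (6, 0), (9, 6), (12, 9)])
READ a @v9: history=[(3, 17)] -> pick v3 -> 17
READ a @v4: history=[(3, 17)] -> pick v3 -> 17
READ a @v1: history=[(3, 17)] -> no version <= 1 -> NONE
v13: WRITE a=5  (a history now [(3, 17), (13, 5)])
v14: WRITE c=4  (c history now [(2, 2), (4, 4), (5, 14), (6, 0), (9, 6), (12, 9), (14, 4)])
v15: WRITE a=14  (a history now [(3, 17), (13, 5), (15, 14)])
v16: WRITE b=8  (b history now [(1, 16), (7, 6), (8, 10), (10, 7), (11, 10), (16, 8)])
v17: WRITE a=18  (a history now [(3, 17), (13, 5), (15, 14), (17, 18)])
v18: WRITE b=12  (b history now [(1, 16), (7, 6), (8, 10), (10, 7), (11, 10), (16, 8), (18, 12)])
READ c @v15: history=[(2, 2), (4, 4), (5, 14), (6, 0), (9, 6), (12, 9), (14, 4)] -> pick v14 -> 4
v19: WRITE c=1  (c history now [(2, 2), (4, 4), (5, 14), (6, 0), (9, 6), (12, 9), (14, 4), (19, 1)])
v20: WRITE a=16  (a history now [(3, 17), (13, 5), (15, 14), (17, 18), (20, 16)])
v21: WRITE b=0  (b history now [(1, 16), (7, 6), (8, 10), (10, 7), (11, 10), (16, 8), (18, 12), (21, 0)])
READ a @v1: history=[(3, 17), (13, 5), (15, 14), (17, 18), (20, 16)] -> no version <= 1 -> NONE
READ b @v16: history=[(1, 16), (7, 6), (8, 10), (10, 7), (11, 10), (16, 8), (18, 12), (21, 0)] -> pick v16 -> 8
v22: WRITE a=5  (a history now [(3, 17), (13, 5), (15, 14), (17, 18), (20, 16), (22, 5)])

Answer: NONE
16
14
17
17
NONE
4
NONE
8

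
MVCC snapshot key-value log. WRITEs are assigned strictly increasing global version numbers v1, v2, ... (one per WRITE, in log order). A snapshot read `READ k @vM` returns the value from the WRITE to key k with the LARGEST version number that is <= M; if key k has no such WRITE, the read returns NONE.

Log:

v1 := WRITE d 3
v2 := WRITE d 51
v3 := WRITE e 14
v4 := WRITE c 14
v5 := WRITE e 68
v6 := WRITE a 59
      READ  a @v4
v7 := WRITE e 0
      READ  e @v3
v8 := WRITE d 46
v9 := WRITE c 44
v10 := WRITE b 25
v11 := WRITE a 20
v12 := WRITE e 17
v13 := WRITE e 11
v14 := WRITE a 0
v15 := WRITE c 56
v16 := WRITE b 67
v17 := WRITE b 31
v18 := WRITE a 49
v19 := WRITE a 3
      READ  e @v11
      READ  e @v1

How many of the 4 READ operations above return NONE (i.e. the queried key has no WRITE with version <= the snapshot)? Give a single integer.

v1: WRITE d=3  (d history now [(1, 3)])
v2: WRITE d=51  (d history now [(1, 3), (2, 51)])
v3: WRITE e=14  (e history now [(3, 14)])
v4: WRITE c=14  (c history now [(4, 14)])
v5: WRITE e=68  (e history now [(3, 14), (5, 68)])
v6: WRITE a=59  (a history now [(6, 59)])
READ a @v4: history=[(6, 59)] -> no version <= 4 -> NONE
v7: WRITE e=0  (e history now [(3, 14), (5, 68), (7, 0)])
READ e @v3: history=[(3, 14), (5, 68), (7, 0)] -> pick v3 -> 14
v8: WRITE d=46  (d history now [(1, 3), (2, 51), (8, 46)])
v9: WRITE c=44  (c history now [(4, 14), (9, 44)])
v10: WRITE b=25  (b history now [(10, 25)])
v11: WRITE a=20  (a history now [(6, 59), (11, 20)])
v12: WRITE e=17  (e history now [(3, 14), (5, 68), (7, 0), (12, 17)])
v13: WRITE e=11  (e history now [(3, 14), (5, 68), (7, 0), (12, 17), (13, 11)])
v14: WRITE a=0  (a history now [(6, 59), (11, 20), (14, 0)])
v15: WRITE c=56  (c history now [(4, 14), (9, 44), (15, 56)])
v16: WRITE b=67  (b history now [(10, 25), (16, 67)])
v17: WRITE b=31  (b history now [(10, 25), (16, 67), (17, 31)])
v18: WRITE a=49  (a history now [(6, 59), (11, 20), (14, 0), (18, 49)])
v19: WRITE a=3  (a history now [(6, 59), (11, 20), (14, 0), (18, 49), (19, 3)])
READ e @v11: history=[(3, 14), (5, 68), (7, 0), (12, 17), (13, 11)] -> pick v7 -> 0
READ e @v1: history=[(3, 14), (5, 68), (7, 0), (12, 17), (13, 11)] -> no version <= 1 -> NONE
Read results in order: ['NONE', '14', '0', 'NONE']
NONE count = 2

Answer: 2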